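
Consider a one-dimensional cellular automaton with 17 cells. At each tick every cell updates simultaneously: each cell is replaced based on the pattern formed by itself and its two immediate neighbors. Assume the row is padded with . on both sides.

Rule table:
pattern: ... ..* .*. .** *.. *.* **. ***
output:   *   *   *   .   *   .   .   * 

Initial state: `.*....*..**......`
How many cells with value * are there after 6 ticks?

9

tick 1: *********..******
tick 2: .*******.**.****.
tick 3: *.*****......**.*
tick 4: *..***.******...*
tick 5: ***.*...****.****
tick 6: .*..****.**...**.
count of *: 9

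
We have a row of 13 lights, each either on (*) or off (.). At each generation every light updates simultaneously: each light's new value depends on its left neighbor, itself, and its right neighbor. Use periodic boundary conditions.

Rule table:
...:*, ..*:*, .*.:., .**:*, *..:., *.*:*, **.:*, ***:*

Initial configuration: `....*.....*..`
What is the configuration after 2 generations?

****.*****.**

****..****..*
****.*****.**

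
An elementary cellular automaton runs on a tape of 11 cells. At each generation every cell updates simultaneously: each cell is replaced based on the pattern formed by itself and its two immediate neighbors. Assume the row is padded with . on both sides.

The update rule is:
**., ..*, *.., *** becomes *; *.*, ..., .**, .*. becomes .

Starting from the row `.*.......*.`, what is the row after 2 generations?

...*...*...

*.*.....*.*
...*...*...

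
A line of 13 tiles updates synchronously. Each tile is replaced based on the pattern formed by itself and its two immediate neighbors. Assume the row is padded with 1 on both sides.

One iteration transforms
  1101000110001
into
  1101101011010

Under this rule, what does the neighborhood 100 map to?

1

At position 4 the neighborhood is 100; the next row has 1 there.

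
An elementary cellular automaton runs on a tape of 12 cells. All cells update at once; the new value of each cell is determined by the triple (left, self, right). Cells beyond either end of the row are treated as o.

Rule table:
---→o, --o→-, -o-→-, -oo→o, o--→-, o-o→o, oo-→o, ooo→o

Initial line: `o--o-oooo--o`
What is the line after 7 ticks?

ooooooooo--o

o---ooooo--o
o-o-ooooo--o
oo-oooooo--o
ooooooooo--o
ooooooooo--o  (fixed point — unchanged through tick 7)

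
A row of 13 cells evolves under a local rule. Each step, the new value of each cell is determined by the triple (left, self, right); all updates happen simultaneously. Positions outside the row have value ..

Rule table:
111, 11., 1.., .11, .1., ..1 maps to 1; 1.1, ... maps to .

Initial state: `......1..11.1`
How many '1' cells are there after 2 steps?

8

.....111111.1
....1111111.1
count of 1: 8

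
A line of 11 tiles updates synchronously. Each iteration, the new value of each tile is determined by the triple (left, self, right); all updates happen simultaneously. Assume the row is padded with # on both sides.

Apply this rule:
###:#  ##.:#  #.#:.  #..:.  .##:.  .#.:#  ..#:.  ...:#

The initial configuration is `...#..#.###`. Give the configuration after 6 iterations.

.#.#..#..##
.#.#..#...#
.#.#..#.#..
.#.#..#.#..  (fixed point — unchanged through iteration 6)

.#.#..#.#..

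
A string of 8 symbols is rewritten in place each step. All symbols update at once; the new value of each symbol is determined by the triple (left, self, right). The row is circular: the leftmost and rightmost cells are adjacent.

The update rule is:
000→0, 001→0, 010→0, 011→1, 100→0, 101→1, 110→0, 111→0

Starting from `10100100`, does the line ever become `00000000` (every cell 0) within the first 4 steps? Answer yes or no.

yes

step 1: 01000000
step 2: 00000000
all cells are 0 at step 2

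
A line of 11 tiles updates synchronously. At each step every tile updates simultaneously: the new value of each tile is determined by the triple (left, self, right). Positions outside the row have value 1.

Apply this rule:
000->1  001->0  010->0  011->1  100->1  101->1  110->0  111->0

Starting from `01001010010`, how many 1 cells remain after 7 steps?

step 1: 10100101001
step 2: 01010010101
step 3: 10101001011
step 4: 01010100110
step 5: 10101010101
step 6: 01010101011
step 7: 10101010110
count of 1: 6

6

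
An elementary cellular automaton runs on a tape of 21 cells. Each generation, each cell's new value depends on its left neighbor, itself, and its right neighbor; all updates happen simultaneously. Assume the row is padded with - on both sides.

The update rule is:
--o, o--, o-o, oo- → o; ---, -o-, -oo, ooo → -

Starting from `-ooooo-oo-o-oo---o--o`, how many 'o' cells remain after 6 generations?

12

o----oo-oo-o-oo-o-oo-
-o--o-oo-oo-o-oo-o-oo
o-oo-o-oo-oo-o-oo-o-o
-o-oo-o-oo-oo-o-oo-o-
o-o-oo-o-oo-oo-o-oo-o
-o-o-oo-o-oo-oo-o-oo-
count of o: 12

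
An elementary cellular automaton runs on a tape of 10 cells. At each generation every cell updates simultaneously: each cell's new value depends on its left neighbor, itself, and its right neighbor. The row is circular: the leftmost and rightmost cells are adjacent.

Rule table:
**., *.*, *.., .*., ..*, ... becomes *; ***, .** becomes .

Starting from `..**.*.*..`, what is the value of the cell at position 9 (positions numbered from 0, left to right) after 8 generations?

**.*******
.**.......
*.********
**........
.*********
*........*
*********.
........**
position 9 holds *

*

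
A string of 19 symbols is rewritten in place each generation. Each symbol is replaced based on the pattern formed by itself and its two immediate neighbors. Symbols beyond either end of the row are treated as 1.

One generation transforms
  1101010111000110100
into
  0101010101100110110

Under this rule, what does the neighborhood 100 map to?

1

At position 10 the neighborhood is 100; the next row has 1 there.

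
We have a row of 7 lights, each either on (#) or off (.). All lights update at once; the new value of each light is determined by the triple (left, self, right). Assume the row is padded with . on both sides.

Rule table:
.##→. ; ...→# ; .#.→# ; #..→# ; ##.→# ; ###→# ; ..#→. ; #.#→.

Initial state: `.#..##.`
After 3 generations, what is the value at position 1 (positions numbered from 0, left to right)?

.

.##..##
..##..#
#..##.#
position 1 holds .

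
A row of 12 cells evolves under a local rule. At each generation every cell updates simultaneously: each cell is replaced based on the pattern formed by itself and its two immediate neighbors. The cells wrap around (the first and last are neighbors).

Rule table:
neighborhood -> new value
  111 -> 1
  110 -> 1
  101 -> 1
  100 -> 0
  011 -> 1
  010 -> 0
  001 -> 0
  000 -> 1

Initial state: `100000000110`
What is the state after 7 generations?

001111111111

generation 1: 001111110111
generation 2: 001111111111
generation 3: 001111111111  (fixed point — unchanged through generation 7)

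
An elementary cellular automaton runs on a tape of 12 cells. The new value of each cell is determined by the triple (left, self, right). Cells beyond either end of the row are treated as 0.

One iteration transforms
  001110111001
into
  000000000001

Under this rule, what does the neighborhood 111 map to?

At position 3 the neighborhood is 111; the next row has 0 there.

0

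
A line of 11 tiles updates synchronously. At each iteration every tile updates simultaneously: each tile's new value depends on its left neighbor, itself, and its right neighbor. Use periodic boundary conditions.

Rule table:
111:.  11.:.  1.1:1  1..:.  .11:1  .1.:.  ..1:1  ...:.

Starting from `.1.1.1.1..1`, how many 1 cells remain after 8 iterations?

5

1.1.1.1..1.
.1.1.1..1.1
1.1.1..1.1.
.1.1..1.1.1
1.1..1.1.1.
.1..1.1.1.1
1..1.1.1.1.
..1.1.1.1.1
count of 1: 5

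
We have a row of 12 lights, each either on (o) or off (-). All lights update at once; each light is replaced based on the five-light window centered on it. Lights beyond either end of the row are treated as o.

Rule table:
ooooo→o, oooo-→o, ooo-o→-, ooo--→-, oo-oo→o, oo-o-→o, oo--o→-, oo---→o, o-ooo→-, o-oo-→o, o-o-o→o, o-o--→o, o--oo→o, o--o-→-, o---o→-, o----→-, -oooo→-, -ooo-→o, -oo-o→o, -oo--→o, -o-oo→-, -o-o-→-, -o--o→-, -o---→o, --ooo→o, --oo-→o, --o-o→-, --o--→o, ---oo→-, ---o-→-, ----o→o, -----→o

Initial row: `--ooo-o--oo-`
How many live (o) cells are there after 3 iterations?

5

-ooo-oo-oooo
o-o-oooo--oo
-oo---o--oo-
count of o: 5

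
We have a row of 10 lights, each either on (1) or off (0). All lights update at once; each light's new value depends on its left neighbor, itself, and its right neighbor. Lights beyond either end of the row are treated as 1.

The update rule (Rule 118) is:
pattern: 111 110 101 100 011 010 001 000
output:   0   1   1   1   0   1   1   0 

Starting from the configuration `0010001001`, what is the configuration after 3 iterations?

1111011110
0001100011
1010110100

1010110100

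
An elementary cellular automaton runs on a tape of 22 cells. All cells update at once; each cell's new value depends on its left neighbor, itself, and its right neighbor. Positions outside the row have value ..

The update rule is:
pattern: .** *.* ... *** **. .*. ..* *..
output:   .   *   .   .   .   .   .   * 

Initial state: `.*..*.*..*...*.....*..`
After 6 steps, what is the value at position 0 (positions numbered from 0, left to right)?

..*..*.*..*...*.....*.
...*..*.*..*...*.....*
....*..*.*..*...*.....
.....*..*.*..*...*....
......*..*.*..*...*...
.......*..*.*..*...*..
position 0 holds .

.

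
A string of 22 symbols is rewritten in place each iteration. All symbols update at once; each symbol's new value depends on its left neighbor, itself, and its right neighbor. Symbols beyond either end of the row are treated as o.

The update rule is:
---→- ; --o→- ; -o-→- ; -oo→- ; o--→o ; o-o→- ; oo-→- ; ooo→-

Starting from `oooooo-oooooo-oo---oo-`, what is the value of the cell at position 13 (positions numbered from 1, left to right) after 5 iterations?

-

----------------o-----
o----------------o----
-o----------------o---
--o----------------o--
o--o----------------o-
position 13 holds -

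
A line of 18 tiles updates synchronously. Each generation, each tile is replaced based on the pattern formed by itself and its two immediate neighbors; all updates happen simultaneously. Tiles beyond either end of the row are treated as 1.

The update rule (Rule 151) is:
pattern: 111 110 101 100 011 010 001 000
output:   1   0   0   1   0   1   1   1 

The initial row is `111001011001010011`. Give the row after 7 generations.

110111000111011101
100010111010001000
011110010011111111
001101111101111111
110000111000111111
101111010111011111
000110010010001111

000110010010001111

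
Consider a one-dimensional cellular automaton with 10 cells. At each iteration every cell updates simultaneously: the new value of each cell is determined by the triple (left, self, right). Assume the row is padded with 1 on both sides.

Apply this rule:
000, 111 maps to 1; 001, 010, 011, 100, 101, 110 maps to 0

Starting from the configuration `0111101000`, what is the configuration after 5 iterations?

0011000010
0000011000
0111000010
0010011000
0000000010

0000000010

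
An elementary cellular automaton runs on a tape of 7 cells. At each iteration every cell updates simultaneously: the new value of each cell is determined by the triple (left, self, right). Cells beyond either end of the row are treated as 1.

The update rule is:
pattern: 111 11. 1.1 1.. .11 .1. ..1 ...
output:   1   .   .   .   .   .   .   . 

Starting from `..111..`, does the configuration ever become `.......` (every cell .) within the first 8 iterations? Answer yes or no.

...1...
.......
all cells are . at iteration 2

yes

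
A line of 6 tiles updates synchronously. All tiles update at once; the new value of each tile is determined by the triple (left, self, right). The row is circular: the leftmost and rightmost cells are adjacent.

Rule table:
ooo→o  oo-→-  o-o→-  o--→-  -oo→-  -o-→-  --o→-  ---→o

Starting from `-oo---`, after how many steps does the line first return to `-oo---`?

2

----oo
-oo---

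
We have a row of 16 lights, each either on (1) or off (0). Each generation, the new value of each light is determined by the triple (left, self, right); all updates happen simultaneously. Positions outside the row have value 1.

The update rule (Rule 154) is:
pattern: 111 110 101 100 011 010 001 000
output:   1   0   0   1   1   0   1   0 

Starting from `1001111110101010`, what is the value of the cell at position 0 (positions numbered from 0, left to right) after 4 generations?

0111111100000000
0111111010000001
0111110001000011
0111101010100111
position 0 holds 0

0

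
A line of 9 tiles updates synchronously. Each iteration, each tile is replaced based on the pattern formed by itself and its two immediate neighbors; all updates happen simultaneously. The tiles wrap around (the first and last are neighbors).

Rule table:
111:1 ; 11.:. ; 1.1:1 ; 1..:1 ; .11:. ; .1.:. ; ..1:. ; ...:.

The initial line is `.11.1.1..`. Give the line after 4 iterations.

...1.1.1.
....1.1.1
1....1.1.
.1....1.1

.1....1.1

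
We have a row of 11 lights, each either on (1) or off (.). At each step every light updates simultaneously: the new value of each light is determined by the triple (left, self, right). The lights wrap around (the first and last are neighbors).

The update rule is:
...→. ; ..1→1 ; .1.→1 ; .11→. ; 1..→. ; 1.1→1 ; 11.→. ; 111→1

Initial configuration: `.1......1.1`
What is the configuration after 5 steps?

...111111..

step 1: 11.....1111
step 2: 1.....1.111
step 3: .....111.11
step 4: ....1.1.1..
step 5: ...111111..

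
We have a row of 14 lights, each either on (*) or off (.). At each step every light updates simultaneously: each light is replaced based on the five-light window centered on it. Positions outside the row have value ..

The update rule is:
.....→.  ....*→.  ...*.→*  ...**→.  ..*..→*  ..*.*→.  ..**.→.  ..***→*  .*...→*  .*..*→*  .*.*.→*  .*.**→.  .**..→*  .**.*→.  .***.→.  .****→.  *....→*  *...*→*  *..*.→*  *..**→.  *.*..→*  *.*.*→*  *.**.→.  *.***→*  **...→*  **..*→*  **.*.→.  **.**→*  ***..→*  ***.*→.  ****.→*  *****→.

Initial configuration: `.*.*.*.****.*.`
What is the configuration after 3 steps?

.*.***.*.*****

*.****.*.*..**
..*.*..****..*
.*.***.*.*****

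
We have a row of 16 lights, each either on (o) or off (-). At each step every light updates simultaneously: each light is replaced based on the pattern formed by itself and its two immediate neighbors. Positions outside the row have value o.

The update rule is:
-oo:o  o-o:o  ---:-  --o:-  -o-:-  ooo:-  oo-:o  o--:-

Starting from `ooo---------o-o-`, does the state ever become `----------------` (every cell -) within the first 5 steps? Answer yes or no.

--o----------o-o
--------------oo
--------------o-
---------------o
---------------o
step 5 is ---------------o, still not uniform -

no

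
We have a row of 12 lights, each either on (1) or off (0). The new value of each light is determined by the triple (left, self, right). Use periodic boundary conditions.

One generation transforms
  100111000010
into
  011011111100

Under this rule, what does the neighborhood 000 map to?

At position 7 the neighborhood is 000; the next row has 1 there.

1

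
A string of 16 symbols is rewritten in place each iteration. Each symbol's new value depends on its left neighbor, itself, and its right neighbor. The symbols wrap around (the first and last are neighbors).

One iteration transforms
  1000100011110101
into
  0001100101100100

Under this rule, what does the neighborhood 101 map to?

At position 12 the neighborhood is 101; the next row has 0 there.

0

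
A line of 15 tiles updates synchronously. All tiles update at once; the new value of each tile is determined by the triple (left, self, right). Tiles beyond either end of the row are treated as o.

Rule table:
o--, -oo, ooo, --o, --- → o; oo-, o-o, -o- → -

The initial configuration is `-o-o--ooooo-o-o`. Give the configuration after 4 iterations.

iteration 1: ----oooooo----o
iteration 2: ooooooooo-ooooo
iteration 3: oooooooo--ooooo
iteration 4: ooooooo-ooooooo

ooooooo-ooooooo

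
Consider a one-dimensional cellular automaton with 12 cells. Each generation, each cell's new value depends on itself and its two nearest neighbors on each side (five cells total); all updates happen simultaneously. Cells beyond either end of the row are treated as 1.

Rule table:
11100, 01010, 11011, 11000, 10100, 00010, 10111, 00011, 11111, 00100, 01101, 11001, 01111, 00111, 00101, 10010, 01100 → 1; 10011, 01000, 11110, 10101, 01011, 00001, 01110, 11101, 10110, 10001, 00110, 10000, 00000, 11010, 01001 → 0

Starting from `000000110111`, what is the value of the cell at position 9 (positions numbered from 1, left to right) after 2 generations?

100001011111
110011011111
position 9 holds 1

1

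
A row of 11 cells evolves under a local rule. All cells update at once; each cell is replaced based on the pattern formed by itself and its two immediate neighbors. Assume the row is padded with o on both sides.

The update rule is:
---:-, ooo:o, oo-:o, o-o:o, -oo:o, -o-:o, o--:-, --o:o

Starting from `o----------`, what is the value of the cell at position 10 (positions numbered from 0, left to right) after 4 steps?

o

o---------o
o--------oo
o-------ooo
o------oooo
position 10 holds o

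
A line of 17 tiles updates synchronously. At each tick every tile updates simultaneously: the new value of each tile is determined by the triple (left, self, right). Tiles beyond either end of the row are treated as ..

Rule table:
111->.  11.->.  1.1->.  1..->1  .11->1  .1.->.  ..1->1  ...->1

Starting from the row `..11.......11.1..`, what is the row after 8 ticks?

tick 1: 111.11111111...11
tick 2: 1...1.......1111.
tick 3: .111.11111111...1
tick 4: 11...1.......111.
tick 5: 1.111.11111111..1
tick 6: ..1...1.......11.
tick 7: 11.111.11111111.1
tick 8: 1..1...1.........

1..1...1.........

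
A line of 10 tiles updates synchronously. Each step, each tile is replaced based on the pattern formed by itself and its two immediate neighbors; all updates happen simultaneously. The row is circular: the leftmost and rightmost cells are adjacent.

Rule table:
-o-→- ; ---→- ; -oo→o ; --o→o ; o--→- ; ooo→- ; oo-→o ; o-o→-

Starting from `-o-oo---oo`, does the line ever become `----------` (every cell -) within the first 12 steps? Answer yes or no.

no

---oo--ooo
--ooo-oo-o
-oo-o-oo--
ooo---oo--
o-o--ooo-o
o---oo-o-o
o--ooo---o
o-oo-o--oo
o-oo---oo-
--oo--ooo-
-ooo-oo-o-
oo-o-oo---
step 12 is oo-o-oo---, still not uniform -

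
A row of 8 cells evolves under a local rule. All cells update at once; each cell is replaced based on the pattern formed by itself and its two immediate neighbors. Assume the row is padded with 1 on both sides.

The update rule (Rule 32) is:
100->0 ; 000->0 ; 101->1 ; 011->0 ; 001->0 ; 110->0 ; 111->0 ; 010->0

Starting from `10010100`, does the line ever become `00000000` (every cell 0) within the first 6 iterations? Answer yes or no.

iteration 1: 00001000
iteration 2: 00000000
all cells are 0 at iteration 2

yes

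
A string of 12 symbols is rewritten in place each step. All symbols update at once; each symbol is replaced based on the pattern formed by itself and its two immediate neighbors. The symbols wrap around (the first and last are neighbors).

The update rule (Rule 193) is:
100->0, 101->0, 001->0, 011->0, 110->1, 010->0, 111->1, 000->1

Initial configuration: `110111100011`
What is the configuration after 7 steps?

001111110111

step 1: 110011101001
step 2: 110001100000
step 3: 010100101110
step 4: 000000000110
step 5: 111111110010
step 6: 011111110000
step 7: 001111110111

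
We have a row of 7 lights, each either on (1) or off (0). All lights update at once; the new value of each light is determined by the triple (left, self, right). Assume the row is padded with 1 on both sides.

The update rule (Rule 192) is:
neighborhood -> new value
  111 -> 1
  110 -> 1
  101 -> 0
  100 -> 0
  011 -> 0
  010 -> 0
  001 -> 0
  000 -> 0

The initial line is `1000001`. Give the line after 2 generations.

1000000
1000000

1000000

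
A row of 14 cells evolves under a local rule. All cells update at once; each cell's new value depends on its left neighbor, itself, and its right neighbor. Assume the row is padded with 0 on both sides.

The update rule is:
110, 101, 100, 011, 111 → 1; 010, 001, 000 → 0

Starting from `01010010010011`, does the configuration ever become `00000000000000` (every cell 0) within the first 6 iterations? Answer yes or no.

no

00101001001011
00010100100111
00001010010111
00000101001111
00000010101111
00000001011111
iteration 6 is 00000001011111, still not uniform 0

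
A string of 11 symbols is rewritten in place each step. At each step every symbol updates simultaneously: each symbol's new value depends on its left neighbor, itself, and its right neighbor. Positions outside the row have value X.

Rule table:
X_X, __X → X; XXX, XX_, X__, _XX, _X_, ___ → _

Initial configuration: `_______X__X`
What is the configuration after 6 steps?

______X__X_
_____X__X_X
____X__X_X_
___X__X_X_X
__X__X_X_X_
_X__X_X_X_X

_X__X_X_X_X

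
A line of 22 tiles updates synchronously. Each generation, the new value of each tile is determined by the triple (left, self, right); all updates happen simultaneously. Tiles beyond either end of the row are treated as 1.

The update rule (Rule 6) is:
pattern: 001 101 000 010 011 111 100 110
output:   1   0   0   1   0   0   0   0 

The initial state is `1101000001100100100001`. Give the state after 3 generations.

generation 1: 0001000010001101100010
generation 2: 0011000110010000000110
generation 3: 0100001000110000001000

0100001000110000001000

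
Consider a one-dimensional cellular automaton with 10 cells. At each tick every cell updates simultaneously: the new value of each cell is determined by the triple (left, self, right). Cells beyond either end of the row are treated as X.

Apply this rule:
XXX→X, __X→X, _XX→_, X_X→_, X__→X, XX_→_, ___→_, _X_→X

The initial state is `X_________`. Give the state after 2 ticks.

tick 1: _X_______X
tick 2: _XX_____X_

_XX_____X_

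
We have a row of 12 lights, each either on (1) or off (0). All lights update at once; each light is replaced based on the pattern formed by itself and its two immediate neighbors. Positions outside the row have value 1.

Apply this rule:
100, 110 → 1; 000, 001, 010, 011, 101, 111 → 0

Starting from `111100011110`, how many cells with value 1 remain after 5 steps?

4

000110000010
100011000000
110001100000
011000110000
001100011000
count of 1: 4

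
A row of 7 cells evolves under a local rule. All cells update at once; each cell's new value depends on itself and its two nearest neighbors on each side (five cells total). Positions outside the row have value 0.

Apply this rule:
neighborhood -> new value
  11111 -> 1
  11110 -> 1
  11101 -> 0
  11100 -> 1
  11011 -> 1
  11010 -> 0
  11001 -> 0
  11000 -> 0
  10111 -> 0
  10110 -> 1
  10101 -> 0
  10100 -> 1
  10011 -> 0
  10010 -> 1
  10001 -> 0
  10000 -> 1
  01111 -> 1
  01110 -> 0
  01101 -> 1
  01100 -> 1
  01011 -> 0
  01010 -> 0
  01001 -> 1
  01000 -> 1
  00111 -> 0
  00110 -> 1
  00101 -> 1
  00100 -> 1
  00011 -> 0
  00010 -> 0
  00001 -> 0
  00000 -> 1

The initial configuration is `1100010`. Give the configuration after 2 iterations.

iteration 1: 1100011
iteration 2: 1100011

1100011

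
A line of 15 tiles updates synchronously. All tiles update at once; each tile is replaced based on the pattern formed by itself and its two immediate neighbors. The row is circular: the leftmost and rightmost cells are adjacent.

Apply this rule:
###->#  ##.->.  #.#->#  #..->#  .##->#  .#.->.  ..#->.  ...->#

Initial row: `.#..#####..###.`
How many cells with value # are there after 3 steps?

9

..#.####.#.##.#
#..####.#.##.#.
.#.###.#.##.#.#
count of #: 9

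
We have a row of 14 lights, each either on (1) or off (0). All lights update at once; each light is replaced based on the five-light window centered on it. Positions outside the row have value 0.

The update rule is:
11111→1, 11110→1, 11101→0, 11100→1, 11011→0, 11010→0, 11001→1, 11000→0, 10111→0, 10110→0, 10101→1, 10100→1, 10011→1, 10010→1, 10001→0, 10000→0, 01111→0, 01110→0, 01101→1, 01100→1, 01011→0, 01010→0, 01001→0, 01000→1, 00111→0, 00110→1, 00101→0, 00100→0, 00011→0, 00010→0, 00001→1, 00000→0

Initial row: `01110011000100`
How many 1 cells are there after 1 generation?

00011111000010
count of 1: 6

6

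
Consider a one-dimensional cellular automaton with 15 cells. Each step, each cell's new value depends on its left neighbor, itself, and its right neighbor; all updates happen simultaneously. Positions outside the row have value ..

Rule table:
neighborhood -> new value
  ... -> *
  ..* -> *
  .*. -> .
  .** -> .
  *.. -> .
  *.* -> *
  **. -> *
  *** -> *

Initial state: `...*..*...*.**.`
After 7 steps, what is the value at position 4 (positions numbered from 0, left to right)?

***..*..**.*.*.
.**.*..*.**.*..
*.**..*.*.**..*
.*.*.*.*.*.*.*.
*.*.*.*.*.*.*..
.*.*.*.*.*.*..*
*.*.*.*.*.*..*.
position 4 holds *

*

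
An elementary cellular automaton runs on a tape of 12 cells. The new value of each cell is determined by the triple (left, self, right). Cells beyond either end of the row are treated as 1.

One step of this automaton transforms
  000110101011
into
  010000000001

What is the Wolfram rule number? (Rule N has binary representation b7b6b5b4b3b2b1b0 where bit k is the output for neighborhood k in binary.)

position 11: 111 → 1  (bit 7 = 1)
position 4: 110 → 0  (bit 6 = 0)
position 5: 101 → 0  (bit 5 = 0)
position 0: 100 → 0  (bit 4 = 0)
position 3: 011 → 0  (bit 3 = 0)
position 6: 010 → 0  (bit 2 = 0)
position 2: 001 → 0  (bit 1 = 0)
position 1: 000 → 1  (bit 0 = 1)
bits b7..b0 = 10000001 = 129

129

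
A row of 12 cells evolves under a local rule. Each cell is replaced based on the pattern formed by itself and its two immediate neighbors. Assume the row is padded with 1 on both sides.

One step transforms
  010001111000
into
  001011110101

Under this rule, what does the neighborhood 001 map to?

1

At position 4 the neighborhood is 001; the next row has 1 there.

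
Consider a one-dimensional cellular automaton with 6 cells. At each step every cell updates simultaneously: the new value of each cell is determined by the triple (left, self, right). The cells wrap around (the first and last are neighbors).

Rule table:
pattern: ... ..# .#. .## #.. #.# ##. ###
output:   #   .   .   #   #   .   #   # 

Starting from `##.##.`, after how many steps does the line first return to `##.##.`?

1

##.##.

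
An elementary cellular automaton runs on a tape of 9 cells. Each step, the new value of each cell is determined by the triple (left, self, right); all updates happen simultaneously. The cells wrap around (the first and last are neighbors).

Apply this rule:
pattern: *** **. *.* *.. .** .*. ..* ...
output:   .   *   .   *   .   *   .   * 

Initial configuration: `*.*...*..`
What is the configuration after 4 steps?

step 1: *.***.**.
step 2: *...*..*.
step 3: ***.**.*.
step 4: ..*..*.*.

..*..*.*.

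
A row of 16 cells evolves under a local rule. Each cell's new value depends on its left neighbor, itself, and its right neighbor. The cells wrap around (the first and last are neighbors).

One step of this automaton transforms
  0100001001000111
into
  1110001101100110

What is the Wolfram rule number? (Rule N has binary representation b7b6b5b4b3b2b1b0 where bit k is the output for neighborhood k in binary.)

188

position 14: 111 → 1  (bit 7 = 1)
position 15: 110 → 0  (bit 6 = 0)
position 0: 101 → 1  (bit 5 = 1)
position 2: 100 → 1  (bit 4 = 1)
position 13: 011 → 1  (bit 3 = 1)
position 1: 010 → 1  (bit 2 = 1)
position 5: 001 → 0  (bit 1 = 0)
position 3: 000 → 0  (bit 0 = 0)
bits b7..b0 = 10111100 = 188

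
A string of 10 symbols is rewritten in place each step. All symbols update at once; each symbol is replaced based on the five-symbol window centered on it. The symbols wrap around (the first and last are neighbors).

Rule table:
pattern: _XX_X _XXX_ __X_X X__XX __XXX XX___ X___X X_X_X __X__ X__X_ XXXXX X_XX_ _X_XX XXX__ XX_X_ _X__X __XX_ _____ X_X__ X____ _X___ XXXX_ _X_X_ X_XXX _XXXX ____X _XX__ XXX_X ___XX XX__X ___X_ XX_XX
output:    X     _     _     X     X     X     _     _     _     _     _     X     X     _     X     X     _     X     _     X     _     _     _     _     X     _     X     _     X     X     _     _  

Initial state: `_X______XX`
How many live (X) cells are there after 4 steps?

X__XXX_X_X
XXXX__X_XX
____X__X_X
_X___X____
count of X: 2

2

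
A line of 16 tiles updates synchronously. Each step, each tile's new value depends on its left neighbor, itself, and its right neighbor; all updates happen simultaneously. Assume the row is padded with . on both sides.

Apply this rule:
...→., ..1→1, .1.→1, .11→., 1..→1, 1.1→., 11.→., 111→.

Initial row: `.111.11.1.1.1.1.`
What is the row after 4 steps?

1.......1.1.1.11
11.....11.1.1...
..1...1...1.11..
.111.111.11...1.

.111.111.11...1.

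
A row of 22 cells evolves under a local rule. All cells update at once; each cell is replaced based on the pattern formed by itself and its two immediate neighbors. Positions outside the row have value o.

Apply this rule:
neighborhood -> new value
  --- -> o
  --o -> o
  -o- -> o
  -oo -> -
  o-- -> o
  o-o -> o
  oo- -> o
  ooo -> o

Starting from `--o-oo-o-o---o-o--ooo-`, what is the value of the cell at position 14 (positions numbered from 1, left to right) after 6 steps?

step 1: oooo-ooooooooooooo-ooo
step 2: ooooo-ooooooooooooo-oo
step 3: oooooo-ooooooooooooo-o
step 4: ooooooo-ooooooooooooo-
step 5: oooooooo-ooooooooooooo
step 6: ooooooooo-oooooooooooo
position 14 holds o

o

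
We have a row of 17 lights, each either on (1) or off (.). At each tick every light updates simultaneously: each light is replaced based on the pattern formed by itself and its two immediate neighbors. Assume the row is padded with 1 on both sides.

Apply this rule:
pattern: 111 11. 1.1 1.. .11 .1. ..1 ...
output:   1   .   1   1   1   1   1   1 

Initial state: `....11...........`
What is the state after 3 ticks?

111.1111111111111

11111.11111111111
1111.111111111111
111.1111111111111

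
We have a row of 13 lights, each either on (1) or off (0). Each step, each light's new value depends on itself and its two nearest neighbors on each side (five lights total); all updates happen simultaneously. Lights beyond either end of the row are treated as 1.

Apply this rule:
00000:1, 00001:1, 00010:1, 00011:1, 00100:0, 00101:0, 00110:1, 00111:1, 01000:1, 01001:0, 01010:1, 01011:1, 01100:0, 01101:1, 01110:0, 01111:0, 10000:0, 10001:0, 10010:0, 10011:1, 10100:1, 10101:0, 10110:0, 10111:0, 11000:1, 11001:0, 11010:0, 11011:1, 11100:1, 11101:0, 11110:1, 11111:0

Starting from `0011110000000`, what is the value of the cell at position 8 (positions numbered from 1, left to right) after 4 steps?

1

0110111011111
1011000100000
0100101010111
0100010101000
position 8 holds 1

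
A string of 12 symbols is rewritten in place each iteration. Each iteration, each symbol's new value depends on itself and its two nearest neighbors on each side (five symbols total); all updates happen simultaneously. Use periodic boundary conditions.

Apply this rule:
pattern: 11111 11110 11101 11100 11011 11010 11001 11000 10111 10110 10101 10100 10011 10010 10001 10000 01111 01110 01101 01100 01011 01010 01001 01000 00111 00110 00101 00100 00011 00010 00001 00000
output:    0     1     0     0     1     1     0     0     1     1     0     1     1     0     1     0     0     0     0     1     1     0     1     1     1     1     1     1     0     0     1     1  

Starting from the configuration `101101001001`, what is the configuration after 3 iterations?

011011101111
110110011010
101110110101

101110110101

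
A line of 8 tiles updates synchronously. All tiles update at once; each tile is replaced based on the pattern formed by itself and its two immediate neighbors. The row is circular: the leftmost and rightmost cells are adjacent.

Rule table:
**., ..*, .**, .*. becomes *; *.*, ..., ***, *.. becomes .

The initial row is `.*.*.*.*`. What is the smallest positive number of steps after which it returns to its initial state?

1

step 1: .*.*.*.*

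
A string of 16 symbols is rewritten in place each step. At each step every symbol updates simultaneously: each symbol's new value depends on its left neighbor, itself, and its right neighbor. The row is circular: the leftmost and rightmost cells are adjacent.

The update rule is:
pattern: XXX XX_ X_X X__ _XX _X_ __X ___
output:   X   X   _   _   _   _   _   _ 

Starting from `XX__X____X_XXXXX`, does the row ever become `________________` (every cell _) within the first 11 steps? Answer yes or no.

XX__________XXXX
XX___________XXX
XX____________XX
XX_____________X
XX______________
_X______________
________________
all cells are _ at step 7

yes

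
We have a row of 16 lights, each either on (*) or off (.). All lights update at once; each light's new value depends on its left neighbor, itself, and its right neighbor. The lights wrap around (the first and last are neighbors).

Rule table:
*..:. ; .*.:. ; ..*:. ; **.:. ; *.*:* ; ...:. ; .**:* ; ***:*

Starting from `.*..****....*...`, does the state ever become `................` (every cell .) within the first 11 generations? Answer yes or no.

yes

generation 1: ....***.........
generation 2: ....**..........
generation 3: ....*...........
generation 4: ................
all cells are . at generation 4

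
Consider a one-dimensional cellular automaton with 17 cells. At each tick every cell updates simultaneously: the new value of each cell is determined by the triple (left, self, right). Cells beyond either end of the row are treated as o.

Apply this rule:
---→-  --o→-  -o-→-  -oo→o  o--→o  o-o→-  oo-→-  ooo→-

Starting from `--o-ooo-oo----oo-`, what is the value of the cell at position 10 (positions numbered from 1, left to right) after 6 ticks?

o---o---o-o---o--
-o---o-----o---o-
--o---o-----o----
o--o---o-----o---
-o--o---o-----o--
--o--o---o-----o-
position 10 holds o

o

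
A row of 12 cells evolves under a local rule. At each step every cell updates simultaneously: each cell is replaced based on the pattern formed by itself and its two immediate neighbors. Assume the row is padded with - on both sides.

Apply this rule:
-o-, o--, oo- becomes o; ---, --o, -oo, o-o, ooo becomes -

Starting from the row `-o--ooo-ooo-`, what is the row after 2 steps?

--oo--oo---o

-oo---o---oo
--oo--oo---o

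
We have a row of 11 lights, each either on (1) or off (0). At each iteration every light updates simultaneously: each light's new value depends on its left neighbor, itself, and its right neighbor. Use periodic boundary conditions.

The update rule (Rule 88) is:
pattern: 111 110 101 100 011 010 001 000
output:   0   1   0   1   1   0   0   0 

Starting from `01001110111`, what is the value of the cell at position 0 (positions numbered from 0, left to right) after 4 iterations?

0

00101010101
10000000000
01000000000
00100000000
position 0 holds 0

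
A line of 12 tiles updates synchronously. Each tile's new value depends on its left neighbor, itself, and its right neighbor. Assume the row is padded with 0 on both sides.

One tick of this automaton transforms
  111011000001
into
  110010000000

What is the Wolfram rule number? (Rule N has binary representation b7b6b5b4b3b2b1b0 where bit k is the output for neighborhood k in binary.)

position 1: 111 → 1  (bit 7 = 1)
position 2: 110 → 0  (bit 6 = 0)
position 3: 101 → 0  (bit 5 = 0)
position 6: 100 → 0  (bit 4 = 0)
position 0: 011 → 1  (bit 3 = 1)
position 11: 010 → 0  (bit 2 = 0)
position 10: 001 → 0  (bit 1 = 0)
position 7: 000 → 0  (bit 0 = 0)
bits b7..b0 = 10001000 = 136

136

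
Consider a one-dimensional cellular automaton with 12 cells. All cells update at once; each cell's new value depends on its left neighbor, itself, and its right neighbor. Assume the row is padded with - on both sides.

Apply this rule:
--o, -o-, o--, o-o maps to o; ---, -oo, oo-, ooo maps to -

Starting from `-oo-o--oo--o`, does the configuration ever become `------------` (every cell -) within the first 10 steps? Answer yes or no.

step 1: o--oooo--ooo
step 2: ooo----oo---
step 3: ---o--o--o--
step 4: --ooooooooo-
step 5: -o---------o
step 6: ooo-------oo
step 7: ---o-----o--
step 8: --ooo---ooo-
step 9: -o---o-o---o
step 10: ooo-ooooo-oo
step 10 is ooo-ooooo-oo, still not uniform -

no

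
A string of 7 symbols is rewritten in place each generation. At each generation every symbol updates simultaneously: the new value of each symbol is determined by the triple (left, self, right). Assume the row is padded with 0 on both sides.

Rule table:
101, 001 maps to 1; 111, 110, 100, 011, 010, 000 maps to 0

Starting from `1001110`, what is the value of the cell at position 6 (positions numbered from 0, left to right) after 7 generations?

0010000
0100000
1000000
0000000
0000000  (fixed point — unchanged through generation 7)
position 6 holds 0

0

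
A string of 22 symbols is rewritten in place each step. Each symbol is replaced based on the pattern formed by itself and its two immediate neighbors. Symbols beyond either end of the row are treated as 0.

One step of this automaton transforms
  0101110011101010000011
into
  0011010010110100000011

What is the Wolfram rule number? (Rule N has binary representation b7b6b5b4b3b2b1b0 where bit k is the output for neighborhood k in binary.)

position 4: 111 → 0  (bit 7 = 0)
position 5: 110 → 1  (bit 6 = 1)
position 2: 101 → 1  (bit 5 = 1)
position 6: 100 → 0  (bit 4 = 0)
position 3: 011 → 1  (bit 3 = 1)
position 1: 010 → 0  (bit 2 = 0)
position 0: 001 → 0  (bit 1 = 0)
position 16: 000 → 0  (bit 0 = 0)
bits b7..b0 = 01101000 = 104

104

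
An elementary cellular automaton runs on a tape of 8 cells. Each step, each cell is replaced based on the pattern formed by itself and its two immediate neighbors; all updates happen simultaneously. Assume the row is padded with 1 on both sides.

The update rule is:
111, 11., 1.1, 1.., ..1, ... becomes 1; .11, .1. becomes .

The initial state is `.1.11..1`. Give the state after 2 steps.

11.1.111

1.1.111.
11.1.111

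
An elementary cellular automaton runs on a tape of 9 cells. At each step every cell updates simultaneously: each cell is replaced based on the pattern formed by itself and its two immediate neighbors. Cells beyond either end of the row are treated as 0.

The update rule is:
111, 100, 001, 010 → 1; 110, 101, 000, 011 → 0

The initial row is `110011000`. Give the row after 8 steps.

101011001

step 1: 001100100
step 2: 010011110
step 3: 111101101
step 4: 011000001
step 5: 100100011
step 6: 111110100
step 7: 011100110
step 8: 101011001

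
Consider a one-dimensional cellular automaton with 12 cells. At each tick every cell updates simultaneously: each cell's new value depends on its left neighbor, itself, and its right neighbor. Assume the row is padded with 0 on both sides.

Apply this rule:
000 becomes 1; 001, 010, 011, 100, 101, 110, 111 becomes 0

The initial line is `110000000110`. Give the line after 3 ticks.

000111110000
110000000111
000111110000

000111110000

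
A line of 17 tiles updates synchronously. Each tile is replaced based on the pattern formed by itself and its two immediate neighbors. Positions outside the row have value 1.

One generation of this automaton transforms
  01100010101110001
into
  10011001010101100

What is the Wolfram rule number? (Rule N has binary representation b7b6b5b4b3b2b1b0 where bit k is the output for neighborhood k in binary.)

position 11: 111 → 1  (bit 7 = 1)
position 2: 110 → 0  (bit 6 = 0)
position 0: 101 → 1  (bit 5 = 1)
position 3: 100 → 1  (bit 4 = 1)
position 1: 011 → 0  (bit 3 = 0)
position 6: 010 → 0  (bit 2 = 0)
position 5: 001 → 0  (bit 1 = 0)
position 4: 000 → 1  (bit 0 = 1)
bits b7..b0 = 10110001 = 177

177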